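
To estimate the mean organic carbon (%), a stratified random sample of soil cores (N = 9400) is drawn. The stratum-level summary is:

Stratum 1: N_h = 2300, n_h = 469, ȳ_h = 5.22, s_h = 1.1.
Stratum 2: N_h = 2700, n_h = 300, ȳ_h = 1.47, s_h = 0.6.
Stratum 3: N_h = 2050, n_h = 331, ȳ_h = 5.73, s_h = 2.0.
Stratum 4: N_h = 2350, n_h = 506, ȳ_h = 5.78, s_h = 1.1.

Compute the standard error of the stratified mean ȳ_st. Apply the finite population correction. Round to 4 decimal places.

V̂(ȳ_st) = Σ W_h² (1 − n_h/N_h) s_h²/n_h, with W_h = N_h/N and N = 9400:
  stratum 1: (2300/9400)²·(1 − 469/2300)·1.1²/469 = 0.000122963
  stratum 2: (2700/9400)²·(1 − 300/2700)·0.6²/300 = 8.80036e-05
  stratum 3: (2050/9400)²·(1 − 331/2050)·2.0²/331 = 0.000481954
  stratum 4: (2350/9400)²·(1 − 506/2350)·1.1²/506 = 0.000117276
V̂(ȳ_st) = 0.000810196
SE(ȳ_st) = √0.000810196 = 0.0284639

SE(ȳ_st) ≈ 0.0285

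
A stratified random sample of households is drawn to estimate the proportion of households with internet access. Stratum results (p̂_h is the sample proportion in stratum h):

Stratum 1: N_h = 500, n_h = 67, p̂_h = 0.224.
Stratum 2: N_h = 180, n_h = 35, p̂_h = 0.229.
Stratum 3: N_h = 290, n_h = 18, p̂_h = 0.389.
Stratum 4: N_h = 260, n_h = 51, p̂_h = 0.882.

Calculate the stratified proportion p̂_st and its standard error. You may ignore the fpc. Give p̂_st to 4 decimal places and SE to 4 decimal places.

p̂_st ≈ 0.4027, SE ≈ 0.0376

N = 1230; stratum weights W_h = N_h/N.
p̂_st = Σ W_h p̂_h = (500·0.224 + 180·0.229 + 290·0.389 + 260·0.882)/1230 = 0.40272
V̂(p̂_st) = Σ W_h² p̂_h(1−p̂_h)/(n_h−1):
  stratum 1: (500/1230)²·0.224·0.776/66 = 0.000435207
  stratum 2: (180/1230)²·0.229·0.771/34 = 0.00011121
  stratum 3: (290/1230)²·0.389·0.611/17 = 0.000777191
  stratum 4: (260/1230)²·0.882·0.118/50 = 9.30073e-05
V̂(p̂_st) = 0.00141662; SE = √V̂ = 0.037638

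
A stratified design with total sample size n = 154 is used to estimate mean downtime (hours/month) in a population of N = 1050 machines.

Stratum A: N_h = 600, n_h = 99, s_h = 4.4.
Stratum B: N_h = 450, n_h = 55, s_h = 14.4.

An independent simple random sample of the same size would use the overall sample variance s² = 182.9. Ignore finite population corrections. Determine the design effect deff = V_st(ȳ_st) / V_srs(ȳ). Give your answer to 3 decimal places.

V̂(ȳ_st) = Σ W_h² s_h²/n_h, with W_h = N_h/N and N = 1050:
  stratum A: (600/1050)²·4.4²/99 = 0.0638549
  stratum B: (450/1050)²·14.4²/55 = 0.692482
V_st = 0.756337
V_srs = s²/n = 182.9/154 = 1.18766
deff = V_st / V_srs = 0.756337/1.18766 = 0.6368

deff ≈ 0.637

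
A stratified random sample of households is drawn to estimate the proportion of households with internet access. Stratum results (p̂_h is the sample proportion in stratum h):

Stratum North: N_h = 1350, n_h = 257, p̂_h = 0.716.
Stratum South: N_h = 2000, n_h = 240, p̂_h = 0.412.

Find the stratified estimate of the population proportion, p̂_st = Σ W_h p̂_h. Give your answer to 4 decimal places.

N = 3350; stratum weights W_h = N_h/N.
p̂_st = Σ W_h p̂_h = (1350·0.716 + 2000·0.412)/3350 = 0.53451

p̂_st ≈ 0.5345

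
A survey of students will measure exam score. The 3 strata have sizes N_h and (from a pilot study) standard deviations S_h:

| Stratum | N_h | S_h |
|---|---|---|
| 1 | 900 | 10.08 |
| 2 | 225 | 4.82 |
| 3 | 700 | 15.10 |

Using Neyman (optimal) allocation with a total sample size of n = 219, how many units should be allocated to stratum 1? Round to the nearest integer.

96

Neyman allocation: n_h = n · N_h S_h / Σ N_i S_i, with n = 219.
  stratum 1: N_h·S_h = 900·10.08 = 9072.00
  stratum 2: N_h·S_h = 225·4.82 = 1084.50
  stratum 3: N_h·S_h = 700·15.10 = 10570.00
Σ N_h S_h = 20726.50
n for stratum 1 = 219·9072.00/20726.50 = 95.856 → 96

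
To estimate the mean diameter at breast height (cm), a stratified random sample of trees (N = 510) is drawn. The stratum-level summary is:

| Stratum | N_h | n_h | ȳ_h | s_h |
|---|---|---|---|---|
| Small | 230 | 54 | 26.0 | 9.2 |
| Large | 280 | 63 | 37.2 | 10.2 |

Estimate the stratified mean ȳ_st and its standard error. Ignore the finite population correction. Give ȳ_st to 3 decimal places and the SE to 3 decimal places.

ȳ_st = Σ W_h ȳ_h = (230·26.0 + 280·37.2)/510 = 32.14902
V̂(ȳ_st) = Σ W_h² s_h²/n_h, with W_h = N_h/N and N = 510:
  stratum Small: (230/510)²·9.2²/54 = 0.318785
  stratum Large: (280/510)²·10.2²/63 = 0.497778
V̂(ȳ_st) = 0.816562
SE(ȳ_st) = √0.816562 = 0.903638

ȳ_st ≈ 32.149, SE ≈ 0.904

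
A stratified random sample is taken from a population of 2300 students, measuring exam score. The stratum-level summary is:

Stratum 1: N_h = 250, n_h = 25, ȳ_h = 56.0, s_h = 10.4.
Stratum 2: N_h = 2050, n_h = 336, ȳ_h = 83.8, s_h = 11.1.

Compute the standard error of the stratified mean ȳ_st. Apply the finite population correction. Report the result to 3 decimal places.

SE(ȳ_st) ≈ 0.538

V̂(ȳ_st) = Σ W_h² (1 − n_h/N_h) s_h²/n_h, with W_h = N_h/N and N = 2300:
  stratum 1: (250/2300)²·(1 − 25/250)·10.4²/25 = 0.0460038
  stratum 2: (2050/2300)²·(1 − 336/2050)·11.1²/336 = 0.243565
V̂(ȳ_st) = 0.289569
SE(ȳ_st) = √0.289569 = 0.538116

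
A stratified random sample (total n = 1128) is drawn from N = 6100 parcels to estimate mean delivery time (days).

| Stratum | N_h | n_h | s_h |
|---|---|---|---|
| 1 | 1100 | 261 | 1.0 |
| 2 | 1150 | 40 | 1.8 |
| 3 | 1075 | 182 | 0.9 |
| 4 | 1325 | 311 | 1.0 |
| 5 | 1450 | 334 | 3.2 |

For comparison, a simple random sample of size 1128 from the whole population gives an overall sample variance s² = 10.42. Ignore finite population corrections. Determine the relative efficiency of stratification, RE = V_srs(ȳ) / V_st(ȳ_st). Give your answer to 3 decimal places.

V̂(ȳ_st) = Σ W_h² s_h²/n_h, with W_h = N_h/N and N = 6100:
  stratum 1: (1100/6100)²·1.0²/261 = 0.000124591
  stratum 2: (1150/6100)²·1.8²/40 = 0.00287886
  stratum 3: (1075/6100)²·0.9²/182 = 0.00013822
  stratum 4: (1325/6100)²·1.0²/311 = 0.000151709
  stratum 5: (1450/6100)²·3.2²/334 = 0.00173233
V_st = 0.00502571
V_srs = s²/n = 10.42/1128 = 0.00923759
Relative efficiency = V_srs / V_st = 0.00923759/0.00502571 = 1.8381

RE ≈ 1.838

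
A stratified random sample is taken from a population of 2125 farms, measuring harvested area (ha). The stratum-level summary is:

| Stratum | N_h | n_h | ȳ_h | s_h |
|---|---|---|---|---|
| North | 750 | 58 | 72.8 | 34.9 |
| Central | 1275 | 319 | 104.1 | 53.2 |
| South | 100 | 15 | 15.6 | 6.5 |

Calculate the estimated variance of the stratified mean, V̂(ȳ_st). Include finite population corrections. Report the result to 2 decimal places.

V̂(ȳ_st) ≈ 4.81

V̂(ȳ_st) = Σ W_h² (1 − n_h/N_h) s_h²/n_h, with W_h = N_h/N and N = 2125:
  stratum North: (750/2125)²·(1 − 58/750)·34.9²/58 = 2.41364
  stratum Central: (1275/2125)²·(1 − 319/1275)·53.2²/319 = 2.39487
  stratum South: (100/2125)²·(1 − 15/100)·6.5²/15 = 0.00530196
V̂(ȳ_st) = 4.81382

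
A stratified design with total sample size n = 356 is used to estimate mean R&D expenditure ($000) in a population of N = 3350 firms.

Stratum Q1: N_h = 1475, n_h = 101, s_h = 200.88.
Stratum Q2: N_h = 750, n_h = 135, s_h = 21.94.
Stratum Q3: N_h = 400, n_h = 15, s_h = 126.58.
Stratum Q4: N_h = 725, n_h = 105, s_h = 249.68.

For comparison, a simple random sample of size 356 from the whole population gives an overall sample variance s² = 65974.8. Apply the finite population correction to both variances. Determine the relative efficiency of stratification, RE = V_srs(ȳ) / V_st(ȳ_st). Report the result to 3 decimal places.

V̂(ȳ_st) = Σ W_h² (1 − n_h/N_h) s_h²/n_h, with W_h = N_h/N and N = 3350:
  stratum Q1: (1475/3350)²·(1 − 101/1475)·200.88²/101 = 72.1508
  stratum Q2: (750/3350)²·(1 − 135/750)·21.94²/135 = 0.14655
  stratum Q3: (400/3350)²·(1 − 15/400)·126.58²/15 = 14.6578
  stratum Q4: (725/3350)²·(1 − 105/725)·249.68²/105 = 23.7804
V_st = 110.736
V_srs = (1 − 356/3350)·65974.8/356 = 165.629
Relative efficiency = V_srs / V_st = 165.629/110.736 = 1.4957

RE ≈ 1.496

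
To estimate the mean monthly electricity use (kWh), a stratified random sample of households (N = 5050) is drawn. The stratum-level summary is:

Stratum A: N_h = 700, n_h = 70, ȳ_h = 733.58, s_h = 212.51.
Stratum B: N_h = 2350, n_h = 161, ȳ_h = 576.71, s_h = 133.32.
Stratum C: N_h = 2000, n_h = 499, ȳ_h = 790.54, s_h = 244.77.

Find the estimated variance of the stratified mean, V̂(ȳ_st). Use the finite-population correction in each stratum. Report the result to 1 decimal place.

V̂(ȳ_st) ≈ 47.6

V̂(ȳ_st) = Σ W_h² (1 − n_h/N_h) s_h²/n_h, with W_h = N_h/N and N = 5050:
  stratum A: (700/5050)²·(1 − 70/700)·212.51²/70 = 11.1562
  stratum B: (2350/5050)²·(1 − 161/2350)·133.32²/161 = 22.2687
  stratum C: (2000/5050)²·(1 − 499/2000)·244.77²/499 = 14.1333
V̂(ȳ_st) = 47.5583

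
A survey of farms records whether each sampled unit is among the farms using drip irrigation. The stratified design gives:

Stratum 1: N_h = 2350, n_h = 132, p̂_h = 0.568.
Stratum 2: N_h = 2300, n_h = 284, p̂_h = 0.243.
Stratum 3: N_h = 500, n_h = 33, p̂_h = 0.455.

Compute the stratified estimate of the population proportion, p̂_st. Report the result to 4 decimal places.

p̂_st ≈ 0.4119

N = 5150; stratum weights W_h = N_h/N.
p̂_st = Σ W_h p̂_h = (2350·0.568 + 2300·0.243 + 500·0.455)/5150 = 0.41188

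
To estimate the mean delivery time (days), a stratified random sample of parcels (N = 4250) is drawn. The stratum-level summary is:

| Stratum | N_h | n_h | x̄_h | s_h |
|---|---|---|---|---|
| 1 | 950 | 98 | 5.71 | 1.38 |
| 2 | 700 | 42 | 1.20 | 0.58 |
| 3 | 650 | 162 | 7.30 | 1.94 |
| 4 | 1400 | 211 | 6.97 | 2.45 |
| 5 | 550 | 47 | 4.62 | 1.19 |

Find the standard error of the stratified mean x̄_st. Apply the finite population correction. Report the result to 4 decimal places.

SE(x̄_st) ≈ 0.0676

V̂(x̄_st) = Σ W_h² (1 − n_h/N_h) s_h²/n_h, with W_h = N_h/N and N = 4250:
  stratum 1: (950/4250)²·(1 − 98/950)·1.38²/98 = 0.000870798
  stratum 2: (700/4250)²·(1 − 42/700)·0.58²/42 = 0.000204246
  stratum 3: (650/4250)²·(1 − 162/650)·1.94²/162 = 0.000407985
  stratum 4: (1400/4250)²·(1 − 211/1400)·2.45²/211 = 0.00262169
  stratum 5: (550/4250)²·(1 − 47/550)·1.19²/47 = 0.000461476
V̂(x̄_st) = 0.0045662
SE(x̄_st) = √0.0045662 = 0.0675736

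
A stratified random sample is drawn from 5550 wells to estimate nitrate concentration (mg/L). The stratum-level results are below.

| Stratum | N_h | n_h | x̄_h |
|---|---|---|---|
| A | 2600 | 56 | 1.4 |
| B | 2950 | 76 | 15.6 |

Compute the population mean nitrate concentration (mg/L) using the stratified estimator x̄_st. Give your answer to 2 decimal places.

x̄_st ≈ 8.95

N = Σ N_h = 5550. Stratum weights W_h = N_h/N.
x̄_st = (2600·1.4 + 2950·15.6) / 5550 = 8.9477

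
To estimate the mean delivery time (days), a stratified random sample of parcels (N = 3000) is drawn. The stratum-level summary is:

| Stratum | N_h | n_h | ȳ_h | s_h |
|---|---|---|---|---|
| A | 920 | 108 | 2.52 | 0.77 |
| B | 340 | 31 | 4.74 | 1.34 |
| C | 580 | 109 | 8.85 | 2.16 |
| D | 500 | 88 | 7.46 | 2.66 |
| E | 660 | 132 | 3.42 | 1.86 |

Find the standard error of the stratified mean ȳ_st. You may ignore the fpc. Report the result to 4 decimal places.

V̂(ȳ_st) = Σ W_h² s_h²/n_h, with W_h = N_h/N and N = 3000:
  stratum A: (920/3000)²·0.77²/108 = 0.000516287
  stratum B: (340/3000)²·1.34²/31 = 0.000743983
  stratum C: (580/3000)²·2.16²/109 = 0.00159991
  stratum D: (500/3000)²·2.66²/88 = 0.00223346
  stratum E: (660/3000)²·1.86²/132 = 0.00126852
V̂(ȳ_st) = 0.00636216
SE(ȳ_st) = √0.00636216 = 0.0797631

SE(ȳ_st) ≈ 0.0798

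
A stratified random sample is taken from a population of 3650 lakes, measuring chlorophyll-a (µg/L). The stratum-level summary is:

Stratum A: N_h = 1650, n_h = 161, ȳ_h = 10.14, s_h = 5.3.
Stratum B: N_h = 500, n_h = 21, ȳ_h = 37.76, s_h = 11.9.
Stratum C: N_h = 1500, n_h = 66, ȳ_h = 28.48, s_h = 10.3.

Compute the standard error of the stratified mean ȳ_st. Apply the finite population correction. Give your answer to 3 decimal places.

SE(ȳ_st) ≈ 0.643

V̂(ȳ_st) = Σ W_h² (1 − n_h/N_h) s_h²/n_h, with W_h = N_h/N and N = 3650:
  stratum A: (1650/3650)²·(1 − 161/1650)·5.3²/161 = 0.032175
  stratum B: (500/3650)²·(1 − 21/500)·11.9²/21 = 0.121226
  stratum C: (1500/3650)²·(1 − 66/1500)·10.3²/66 = 0.259529
V̂(ȳ_st) = 0.412929
SE(ȳ_st) = √0.412929 = 0.642596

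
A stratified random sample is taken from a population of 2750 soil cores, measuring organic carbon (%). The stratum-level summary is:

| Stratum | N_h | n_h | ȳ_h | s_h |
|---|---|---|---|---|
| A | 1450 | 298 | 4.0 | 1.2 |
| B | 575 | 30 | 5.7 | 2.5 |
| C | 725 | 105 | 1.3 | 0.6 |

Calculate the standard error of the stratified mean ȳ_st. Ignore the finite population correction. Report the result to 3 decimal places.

V̂(ȳ_st) = Σ W_h² s_h²/n_h, with W_h = N_h/N and N = 2750:
  stratum A: (1450/2750)²·1.2²/298 = 0.00134344
  stratum B: (575/2750)²·2.5²/30 = 0.00910813
  stratum C: (725/2750)²·0.6²/105 = 0.0002383
V̂(ȳ_st) = 0.0106899
SE(ȳ_st) = √0.0106899 = 0.103392

SE(ȳ_st) ≈ 0.103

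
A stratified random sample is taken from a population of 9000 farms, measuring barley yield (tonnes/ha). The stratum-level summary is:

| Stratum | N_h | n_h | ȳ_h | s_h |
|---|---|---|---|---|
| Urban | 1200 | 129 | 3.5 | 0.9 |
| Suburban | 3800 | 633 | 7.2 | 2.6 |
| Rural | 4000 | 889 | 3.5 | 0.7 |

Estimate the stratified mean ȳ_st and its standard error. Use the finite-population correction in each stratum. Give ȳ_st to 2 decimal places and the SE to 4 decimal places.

ȳ_st ≈ 5.06, SE ≈ 0.0421

ȳ_st = Σ W_h ȳ_h = (1200·3.5 + 3800·7.2 + 4000·3.5)/9000 = 5.06222
V̂(ȳ_st) = Σ W_h² (1 − n_h/N_h) s_h²/n_h, with W_h = N_h/N and N = 9000:
  stratum Urban: (1200/9000)²·(1 − 129/1200)·0.9²/129 = 9.96279e-05
  stratum Suburban: (3800/9000)²·(1 − 633/3800)·2.6²/633 = 0.00158668
  stratum Rural: (4000/9000)²·(1 − 889/4000)·0.7²/889 = 8.46777e-05
V̂(ȳ_st) = 0.00177099
SE(ȳ_st) = √0.00177099 = 0.0420831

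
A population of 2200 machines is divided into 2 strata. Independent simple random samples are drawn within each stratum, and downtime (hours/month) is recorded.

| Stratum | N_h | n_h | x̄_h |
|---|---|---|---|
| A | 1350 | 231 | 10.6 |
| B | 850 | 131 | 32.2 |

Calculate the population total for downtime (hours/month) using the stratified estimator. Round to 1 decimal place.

τ̂_st = Σ N_h x̄_h = 1350·10.6 + 850·32.2 = 41680.0

τ̂_st ≈ 41680.0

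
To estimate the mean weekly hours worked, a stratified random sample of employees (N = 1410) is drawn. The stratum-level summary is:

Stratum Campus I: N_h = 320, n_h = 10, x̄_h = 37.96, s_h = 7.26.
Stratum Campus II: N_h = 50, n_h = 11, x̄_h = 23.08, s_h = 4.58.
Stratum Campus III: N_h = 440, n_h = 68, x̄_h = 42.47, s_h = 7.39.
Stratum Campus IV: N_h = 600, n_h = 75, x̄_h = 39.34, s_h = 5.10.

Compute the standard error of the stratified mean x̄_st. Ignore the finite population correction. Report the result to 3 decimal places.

SE(x̄_st) ≈ 0.644

V̂(x̄_st) = Σ W_h² s_h²/n_h, with W_h = N_h/N and N = 1410:
  stratum Campus I: (320/1410)²·7.26²/10 = 0.271478
  stratum Campus II: (50/1410)²·4.58²/11 = 0.00239795
  stratum Campus III: (440/1410)²·7.39²/68 = 0.0782073
  stratum Campus IV: (600/1410)²·5.10²/75 = 0.0627976
V̂(x̄_st) = 0.414881
SE(x̄_st) = √0.414881 = 0.644113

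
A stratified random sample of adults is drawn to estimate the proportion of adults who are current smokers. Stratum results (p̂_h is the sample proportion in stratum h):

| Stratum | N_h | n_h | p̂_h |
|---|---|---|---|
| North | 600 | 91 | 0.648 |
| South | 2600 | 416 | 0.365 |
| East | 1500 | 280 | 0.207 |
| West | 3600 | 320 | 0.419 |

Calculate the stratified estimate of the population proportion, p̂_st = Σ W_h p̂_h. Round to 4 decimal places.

p̂_st ≈ 0.3803

N = 8300; stratum weights W_h = N_h/N.
p̂_st = Σ W_h p̂_h = (600·0.648 + 2600·0.365 + 1500·0.207 + 3600·0.419)/8300 = 0.38033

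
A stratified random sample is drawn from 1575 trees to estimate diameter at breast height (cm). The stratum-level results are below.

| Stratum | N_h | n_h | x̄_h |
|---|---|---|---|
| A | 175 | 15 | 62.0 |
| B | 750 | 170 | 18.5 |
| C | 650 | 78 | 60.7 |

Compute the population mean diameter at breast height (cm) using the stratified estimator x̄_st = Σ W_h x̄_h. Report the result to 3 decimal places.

N = Σ N_h = 1575. Stratum weights W_h = N_h/N.
x̄_st = (175·62.0 + 750·18.5 + 650·60.7) / 1575 = 40.74921

x̄_st ≈ 40.749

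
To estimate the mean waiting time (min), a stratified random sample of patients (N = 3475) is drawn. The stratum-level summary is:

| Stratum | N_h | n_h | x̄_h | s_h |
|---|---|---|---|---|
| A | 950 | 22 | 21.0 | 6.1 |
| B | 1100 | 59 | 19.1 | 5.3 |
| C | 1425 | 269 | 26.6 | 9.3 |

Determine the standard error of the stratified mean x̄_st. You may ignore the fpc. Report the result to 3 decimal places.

V̂(x̄_st) = Σ W_h² s_h²/n_h, with W_h = N_h/N and N = 3475:
  stratum A: (950/3475)²·6.1²/22 = 0.126408
  stratum B: (1100/3475)²·5.3²/59 = 0.0477063
  stratum C: (1425/3475)²·9.3²/269 = 0.0540672
V̂(x̄_st) = 0.228181
SE(x̄_st) = √0.228181 = 0.477683

SE(x̄_st) ≈ 0.478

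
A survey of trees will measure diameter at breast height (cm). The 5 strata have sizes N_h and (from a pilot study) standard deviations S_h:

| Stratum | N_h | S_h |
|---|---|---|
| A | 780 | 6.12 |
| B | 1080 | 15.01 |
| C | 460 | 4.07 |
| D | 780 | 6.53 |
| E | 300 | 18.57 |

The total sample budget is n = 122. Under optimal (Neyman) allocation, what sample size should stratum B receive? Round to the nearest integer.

Neyman allocation: n_h = n · N_h S_h / Σ N_i S_i, with n = 122.
  stratum A: N_h·S_h = 780·6.12 = 4773.60
  stratum B: N_h·S_h = 1080·15.01 = 16210.80
  stratum C: N_h·S_h = 460·4.07 = 1872.20
  stratum D: N_h·S_h = 780·6.53 = 5093.40
  stratum E: N_h·S_h = 300·18.57 = 5571.00
Σ N_h S_h = 33521.00
n for stratum B = 122·16210.80/33521.00 = 58.999 → 59

59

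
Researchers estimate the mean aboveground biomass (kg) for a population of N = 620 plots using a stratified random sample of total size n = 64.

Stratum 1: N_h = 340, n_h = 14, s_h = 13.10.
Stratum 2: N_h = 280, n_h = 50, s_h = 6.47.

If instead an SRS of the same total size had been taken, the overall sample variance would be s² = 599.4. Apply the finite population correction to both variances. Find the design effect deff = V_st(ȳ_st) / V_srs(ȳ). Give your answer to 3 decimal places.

deff ≈ 0.438

V̂(ȳ_st) = Σ W_h² (1 − n_h/N_h) s_h²/n_h, with W_h = N_h/N and N = 620:
  stratum 1: (340/620)²·(1 − 14/340)·13.10²/14 = 3.5345
  stratum 2: (280/620)²·(1 − 50/280)·6.47²/50 = 0.140262
V_st = 3.67476
V_srs = (1 − 64/620)·599.4/64 = 8.39885
deff = V_st / V_srs = 3.67476/8.39885 = 0.4375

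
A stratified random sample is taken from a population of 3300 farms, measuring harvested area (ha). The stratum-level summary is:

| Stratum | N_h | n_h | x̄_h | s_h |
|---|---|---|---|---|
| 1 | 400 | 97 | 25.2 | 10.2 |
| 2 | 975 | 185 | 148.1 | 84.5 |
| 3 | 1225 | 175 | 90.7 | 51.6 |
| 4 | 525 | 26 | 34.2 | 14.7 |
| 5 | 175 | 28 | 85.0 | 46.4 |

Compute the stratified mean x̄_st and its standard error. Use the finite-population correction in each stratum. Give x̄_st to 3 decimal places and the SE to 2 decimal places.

x̄_st ≈ 90.429, SE ≈ 2.22

x̄_st = Σ W_h x̄_h = (400·25.2 + 975·148.1 + 1225·90.7 + 525·34.2 + 175·85.0)/3300 = 90.42879
V̂(x̄_st) = Σ W_h² (1 − n_h/N_h) s_h²/n_h, with W_h = N_h/N and N = 3300:
  stratum 1: (400/3300)²·(1 − 97/400)·10.2²/97 = 0.0119372
  stratum 2: (975/3300)²·(1 − 185/975)·84.5²/185 = 2.72989
  stratum 3: (1225/3300)²·(1 − 175/1225)·51.6²/175 = 1.79704
  stratum 4: (525/3300)²·(1 − 26/525)·14.7²/26 = 0.199937
  stratum 5: (175/3300)²·(1 − 28/175)·46.4²/28 = 0.181637
V̂(x̄_st) = 4.92045
SE(x̄_st) = √4.92045 = 2.21821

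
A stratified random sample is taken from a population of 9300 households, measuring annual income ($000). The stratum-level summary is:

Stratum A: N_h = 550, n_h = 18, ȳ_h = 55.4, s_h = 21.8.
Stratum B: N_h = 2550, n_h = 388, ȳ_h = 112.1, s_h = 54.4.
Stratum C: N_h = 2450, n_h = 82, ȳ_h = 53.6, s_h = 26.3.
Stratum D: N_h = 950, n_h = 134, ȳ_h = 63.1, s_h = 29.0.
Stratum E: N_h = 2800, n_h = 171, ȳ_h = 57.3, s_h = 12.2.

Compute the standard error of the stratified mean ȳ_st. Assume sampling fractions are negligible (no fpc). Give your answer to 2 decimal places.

SE(ȳ_st) ≈ 1.18

V̂(ȳ_st) = Σ W_h² s_h²/n_h, with W_h = N_h/N and N = 9300:
  stratum A: (550/9300)²·21.8²/18 = 0.0923421
  stratum B: (2550/9300)²·54.4²/388 = 0.57343
  stratum C: (2450/9300)²·26.3²/82 = 0.585415
  stratum D: (950/9300)²·29.0²/134 = 0.0654896
  stratum E: (2800/9300)²·12.2²/171 = 0.0788994
V̂(ȳ_st) = 1.39558
SE(ȳ_st) = √1.39558 = 1.18135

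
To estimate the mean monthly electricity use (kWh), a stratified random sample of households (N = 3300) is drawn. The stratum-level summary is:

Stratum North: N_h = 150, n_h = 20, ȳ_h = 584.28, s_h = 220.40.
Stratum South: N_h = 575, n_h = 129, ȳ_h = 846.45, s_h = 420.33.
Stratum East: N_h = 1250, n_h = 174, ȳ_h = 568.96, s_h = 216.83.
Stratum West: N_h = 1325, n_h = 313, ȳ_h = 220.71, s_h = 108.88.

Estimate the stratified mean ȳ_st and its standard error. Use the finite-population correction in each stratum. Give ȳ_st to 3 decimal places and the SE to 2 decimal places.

ȳ_st ≈ 478.179, SE ≈ 8.64

ȳ_st = Σ W_h ȳ_h = (150·584.28 + 575·846.45 + 1250·568.96 + 1325·220.71)/3300 = 478.17924
V̂(ȳ_st) = Σ W_h² (1 − n_h/N_h) s_h²/n_h, with W_h = N_h/N and N = 3300:
  stratum North: (150/3300)²·(1 − 20/150)·220.40²/20 = 4.34911
  stratum South: (575/3300)²·(1 − 129/575)·420.33²/129 = 32.2527
  stratum East: (1250/3300)²·(1 − 174/1250)·216.83²/174 = 33.3721
  stratum West: (1325/3300)²·(1 − 313/1325)·108.88²/313 = 4.66359
V̂(ȳ_st) = 74.6375
SE(ȳ_st) = √74.6375 = 8.6393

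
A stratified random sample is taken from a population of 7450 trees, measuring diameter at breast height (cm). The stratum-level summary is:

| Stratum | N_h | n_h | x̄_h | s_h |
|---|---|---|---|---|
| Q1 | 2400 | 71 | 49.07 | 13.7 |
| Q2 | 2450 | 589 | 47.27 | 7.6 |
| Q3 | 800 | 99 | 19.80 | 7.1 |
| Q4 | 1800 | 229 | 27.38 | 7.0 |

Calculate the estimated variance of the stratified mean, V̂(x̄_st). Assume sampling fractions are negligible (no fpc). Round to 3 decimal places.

V̂(x̄_st) ≈ 0.303

V̂(x̄_st) = Σ W_h² s_h²/n_h, with W_h = N_h/N and N = 7450:
  stratum Q1: (2400/7450)²·13.7²/71 = 0.274342
  stratum Q2: (2450/7450)²·7.6²/589 = 0.0106055
  stratum Q3: (800/7450)²·7.1²/99 = 0.0058715
  stratum Q4: (1800/7450)²·7.0²/229 = 0.0124909
V̂(x̄_st) = 0.30331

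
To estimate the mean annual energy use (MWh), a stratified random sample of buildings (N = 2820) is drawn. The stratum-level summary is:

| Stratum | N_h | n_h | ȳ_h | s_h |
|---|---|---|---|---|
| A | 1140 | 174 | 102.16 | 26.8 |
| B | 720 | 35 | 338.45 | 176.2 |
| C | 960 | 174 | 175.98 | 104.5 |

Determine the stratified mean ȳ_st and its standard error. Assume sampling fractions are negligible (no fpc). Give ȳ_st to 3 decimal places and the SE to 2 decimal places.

ȳ_st ≈ 187.620, SE ≈ 8.11

ȳ_st = Σ W_h ȳ_h = (1140·102.16 + 720·338.45 + 960·175.98)/2820 = 187.61957
V̂(ȳ_st) = Σ W_h² s_h²/n_h, with W_h = N_h/N and N = 2820:
  stratum A: (1140/2820)²·26.8²/174 = 0.674577
  stratum B: (720/2820)²·176.2²/35 = 57.8243
  stratum C: (960/2820)²·104.5²/174 = 7.27323
V̂(ȳ_st) = 65.7721
SE(ȳ_st) = √65.7721 = 8.11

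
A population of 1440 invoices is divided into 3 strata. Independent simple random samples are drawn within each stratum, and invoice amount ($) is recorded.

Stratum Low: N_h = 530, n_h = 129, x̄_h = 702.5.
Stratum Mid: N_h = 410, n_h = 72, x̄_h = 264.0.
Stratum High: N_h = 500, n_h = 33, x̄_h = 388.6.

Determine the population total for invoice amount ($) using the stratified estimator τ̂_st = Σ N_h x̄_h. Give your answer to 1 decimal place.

τ̂_st = Σ N_h x̄_h = 530·702.5 + 410·264.0 + 500·388.6 = 674865.0

τ̂_st ≈ 674865.0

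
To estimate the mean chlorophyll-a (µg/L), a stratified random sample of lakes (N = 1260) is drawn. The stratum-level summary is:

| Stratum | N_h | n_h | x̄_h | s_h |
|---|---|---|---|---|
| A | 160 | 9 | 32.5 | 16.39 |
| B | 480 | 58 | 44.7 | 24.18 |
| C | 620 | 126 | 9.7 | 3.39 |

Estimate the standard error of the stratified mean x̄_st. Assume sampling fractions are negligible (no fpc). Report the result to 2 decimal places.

SE(x̄_st) ≈ 1.40

V̂(x̄_st) = Σ W_h² s_h²/n_h, with W_h = N_h/N and N = 1260:
  stratum A: (160/1260)²·16.39²/9 = 0.481298
  stratum B: (480/1260)²·24.18²/58 = 1.46294
  stratum C: (620/1260)²·3.39²/126 = 0.0220837
V̂(x̄_st) = 1.96632
SE(x̄_st) = √1.96632 = 1.40226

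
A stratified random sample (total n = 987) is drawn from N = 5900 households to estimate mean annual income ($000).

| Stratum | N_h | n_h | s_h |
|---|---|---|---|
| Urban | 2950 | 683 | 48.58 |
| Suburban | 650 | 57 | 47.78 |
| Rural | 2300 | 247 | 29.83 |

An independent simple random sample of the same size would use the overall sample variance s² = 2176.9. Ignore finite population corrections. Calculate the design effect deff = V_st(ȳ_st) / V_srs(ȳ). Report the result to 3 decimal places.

V̂(ȳ_st) = Σ W_h² s_h²/n_h, with W_h = N_h/N and N = 5900:
  stratum Urban: (2950/5900)²·48.58²/683 = 0.863842
  stratum Suburban: (650/5900)²·47.78²/57 = 0.486116
  stratum Rural: (2300/5900)²·29.83²/247 = 0.547471
V_st = 1.89743
V_srs = s²/n = 2176.9/987 = 2.20557
deff = V_st / V_srs = 1.89743/2.20557 = 0.8603

deff ≈ 0.860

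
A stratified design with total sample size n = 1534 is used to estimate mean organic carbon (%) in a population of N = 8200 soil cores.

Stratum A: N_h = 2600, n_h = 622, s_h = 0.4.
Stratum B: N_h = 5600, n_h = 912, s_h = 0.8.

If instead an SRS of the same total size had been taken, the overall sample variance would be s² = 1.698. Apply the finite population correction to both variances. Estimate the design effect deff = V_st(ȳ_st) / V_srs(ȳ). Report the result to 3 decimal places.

deff ≈ 0.326

V̂(ȳ_st) = Σ W_h² (1 − n_h/N_h) s_h²/n_h, with W_h = N_h/N and N = 8200:
  stratum A: (2600/8200)²·(1 − 622/2600)·0.4²/622 = 1.96744e-05
  stratum B: (5600/8200)²·(1 − 912/5600)·0.8²/912 = 0.000273989
V_st = 0.000293663
V_srs = (1 − 1534/8200)·1.698/1534 = 0.000899837
deff = V_st / V_srs = 0.000293663/0.000899837 = 0.3264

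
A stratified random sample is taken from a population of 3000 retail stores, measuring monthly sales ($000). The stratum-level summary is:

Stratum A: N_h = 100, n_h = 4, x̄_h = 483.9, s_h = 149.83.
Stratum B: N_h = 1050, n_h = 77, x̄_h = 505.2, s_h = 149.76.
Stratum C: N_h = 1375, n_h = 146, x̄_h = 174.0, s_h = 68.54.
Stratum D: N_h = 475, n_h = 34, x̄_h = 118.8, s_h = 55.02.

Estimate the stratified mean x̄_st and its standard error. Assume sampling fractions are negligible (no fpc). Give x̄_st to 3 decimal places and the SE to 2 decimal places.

x̄_st ≈ 291.510, SE ≈ 7.13

x̄_st = Σ W_h x̄_h = (100·483.9 + 1050·505.2 + 1375·174.0 + 475·118.8)/3000 = 291.51000
V̂(x̄_st) = Σ W_h² s_h²/n_h, with W_h = N_h/N and N = 3000:
  stratum A: (100/3000)²·149.83²/4 = 6.23584
  stratum B: (1050/3000)²·149.76²/77 = 35.681
  stratum C: (1375/3000)²·68.54²/146 = 6.75925
  stratum D: (475/3000)²·55.02²/34 = 2.23207
V̂(x̄_st) = 50.9082
SE(x̄_st) = √50.9082 = 7.13499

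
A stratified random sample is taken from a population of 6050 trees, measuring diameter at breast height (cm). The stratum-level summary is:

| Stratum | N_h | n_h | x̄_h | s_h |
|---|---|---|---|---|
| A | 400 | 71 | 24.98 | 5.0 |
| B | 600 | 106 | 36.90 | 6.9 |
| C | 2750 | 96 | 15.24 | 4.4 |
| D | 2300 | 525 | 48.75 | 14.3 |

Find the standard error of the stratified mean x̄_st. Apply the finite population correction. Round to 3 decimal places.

SE(x̄_st) ≈ 0.298

V̂(x̄_st) = Σ W_h² (1 − n_h/N_h) s_h²/n_h, with W_h = N_h/N and N = 6050:
  stratum A: (400/6050)²·(1 − 71/400)·5.0²/71 = 0.00126598
  stratum B: (600/6050)²·(1 − 106/600)·6.9²/106 = 0.00363714
  stratum C: (2750/6050)²·(1 − 96/2750)·4.4²/96 = 0.0402121
  stratum D: (2300/6050)²·(1 − 525/2300)·14.3²/525 = 0.0434438
V̂(x̄_st) = 0.0885591
SE(x̄_st) = √0.0885591 = 0.297589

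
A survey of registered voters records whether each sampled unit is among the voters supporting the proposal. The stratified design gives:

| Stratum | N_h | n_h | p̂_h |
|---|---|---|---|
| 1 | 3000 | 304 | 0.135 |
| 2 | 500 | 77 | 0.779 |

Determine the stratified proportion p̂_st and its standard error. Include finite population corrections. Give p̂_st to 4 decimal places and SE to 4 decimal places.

N = 3500; stratum weights W_h = N_h/N.
p̂_st = Σ W_h p̂_h = (3000·0.135 + 500·0.779)/3500 = 0.22700
V̂(p̂_st) = Σ W_h² (1 − n_h/N_h) p̂_h(1−p̂_h)/(n_h−1):
  stratum 1: (3000/3500)²·(1 − 304/3000)·0.135·0.865/303 = 0.000254456
  stratum 2: (500/3500)²·(1 − 77/500)·0.779·0.221/76 = 3.91102e-05
V̂(p̂_st) = 0.000293566; SE = √V̂ = 0.0171338

p̂_st ≈ 0.2270, SE ≈ 0.0171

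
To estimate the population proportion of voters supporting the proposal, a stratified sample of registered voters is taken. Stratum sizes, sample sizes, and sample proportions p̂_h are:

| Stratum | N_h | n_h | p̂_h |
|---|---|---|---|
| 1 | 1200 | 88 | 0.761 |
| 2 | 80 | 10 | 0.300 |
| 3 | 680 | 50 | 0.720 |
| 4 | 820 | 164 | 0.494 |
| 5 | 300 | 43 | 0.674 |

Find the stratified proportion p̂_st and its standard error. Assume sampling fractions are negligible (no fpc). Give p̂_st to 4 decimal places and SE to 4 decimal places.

N = 3080; stratum weights W_h = N_h/N.
p̂_st = Σ W_h p̂_h = (1200·0.761 + 80·0.300 + 680·0.720 + 820·0.494 + 300·0.674)/3080 = 0.66042
V̂(p̂_st) = Σ W_h² p̂_h(1−p̂_h)/(n_h−1):
  stratum 1: (1200/3080)²·0.761·0.239/87 = 0.00031734
  stratum 2: (80/3080)²·0.300·0.700/9 = 1.57418e-05
  stratum 3: (680/3080)²·0.720·0.280/49 = 0.000200545
  stratum 4: (820/3080)²·0.494·0.506/163 = 0.000108697
  stratum 5: (300/3080)²·0.674·0.326/42 = 4.96329e-05
V̂(p̂_st) = 0.000691956; SE = √V̂ = 0.026305

p̂_st ≈ 0.6604, SE ≈ 0.0263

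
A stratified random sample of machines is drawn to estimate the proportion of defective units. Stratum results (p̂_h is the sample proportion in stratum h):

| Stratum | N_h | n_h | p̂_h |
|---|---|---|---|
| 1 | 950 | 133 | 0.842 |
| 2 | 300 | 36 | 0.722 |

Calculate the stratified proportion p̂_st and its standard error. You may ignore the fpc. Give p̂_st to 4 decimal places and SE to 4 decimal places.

p̂_st ≈ 0.8132, SE ≈ 0.0302

N = 1250; stratum weights W_h = N_h/N.
p̂_st = Σ W_h p̂_h = (950·0.842 + 300·0.722)/1250 = 0.81320
V̂(p̂_st) = Σ W_h² p̂_h(1−p̂_h)/(n_h−1):
  stratum 1: (950/1250)²·0.842·0.158/132 = 0.000582133
  stratum 2: (300/1250)²·0.722·0.278/35 = 0.000330321
V̂(p̂_st) = 0.000912454; SE = √V̂ = 0.0302069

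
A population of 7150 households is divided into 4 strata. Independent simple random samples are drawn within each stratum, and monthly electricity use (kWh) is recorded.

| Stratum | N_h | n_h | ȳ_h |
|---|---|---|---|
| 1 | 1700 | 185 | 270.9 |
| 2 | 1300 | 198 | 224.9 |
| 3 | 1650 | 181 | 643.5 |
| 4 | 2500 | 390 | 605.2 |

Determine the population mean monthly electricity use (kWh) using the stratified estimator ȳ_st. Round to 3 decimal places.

N = Σ N_h = 7150. Stratum weights W_h = N_h/N.
ȳ_st = (1700·270.9 + 1300·224.9 + 1650·643.5 + 2500·605.2) / 7150 = 465.40909

ȳ_st ≈ 465.409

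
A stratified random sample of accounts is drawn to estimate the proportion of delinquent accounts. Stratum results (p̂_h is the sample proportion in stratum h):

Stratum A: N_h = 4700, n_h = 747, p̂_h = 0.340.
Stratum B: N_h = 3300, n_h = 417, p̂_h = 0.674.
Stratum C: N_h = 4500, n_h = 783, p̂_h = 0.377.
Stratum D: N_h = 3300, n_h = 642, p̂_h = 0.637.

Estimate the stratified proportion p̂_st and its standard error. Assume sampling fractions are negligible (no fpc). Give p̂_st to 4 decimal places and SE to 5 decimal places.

p̂_st ≈ 0.4823, SE ≈ 0.00947

N = 15800; stratum weights W_h = N_h/N.
p̂_st = Σ W_h p̂_h = (4700·0.340 + 3300·0.674 + 4500·0.377 + 3300·0.637)/15800 = 0.48233
V̂(p̂_st) = Σ W_h² p̂_h(1−p̂_h)/(n_h−1):
  stratum A: (4700/15800)²·0.340·0.660/746 = 2.66174e-05
  stratum B: (3300/15800)²·0.674·0.326/416 = 2.30408e-05
  stratum C: (4500/15800)²·0.377·0.623/782 = 2.43632e-05
  stratum D: (3300/15800)²·0.637·0.363/641 = 1.57363e-05
V̂(p̂_st) = 8.97576e-05; SE = √V̂ = 0.00947405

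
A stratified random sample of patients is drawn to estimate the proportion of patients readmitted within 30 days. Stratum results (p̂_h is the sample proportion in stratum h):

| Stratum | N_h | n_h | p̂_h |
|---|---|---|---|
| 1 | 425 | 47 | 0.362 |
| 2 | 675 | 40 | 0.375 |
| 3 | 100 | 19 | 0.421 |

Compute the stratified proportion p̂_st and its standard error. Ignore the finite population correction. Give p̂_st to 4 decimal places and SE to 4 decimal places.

N = 1200; stratum weights W_h = N_h/N.
p̂_st = Σ W_h p̂_h = (425·0.362 + 675·0.375 + 100·0.421)/1200 = 0.37423
V̂(p̂_st) = Σ W_h² p̂_h(1−p̂_h)/(n_h−1):
  stratum 1: (425/1200)²·0.362·0.638/46 = 0.000629777
  stratum 2: (675/1200)²·0.375·0.625/39 = 0.00190148
  stratum 3: (100/1200)²·0.421·0.579/18 = 9.40428e-05
V̂(p̂_st) = 0.0026253; SE = √V̂ = 0.0512377

p̂_st ≈ 0.3742, SE ≈ 0.0512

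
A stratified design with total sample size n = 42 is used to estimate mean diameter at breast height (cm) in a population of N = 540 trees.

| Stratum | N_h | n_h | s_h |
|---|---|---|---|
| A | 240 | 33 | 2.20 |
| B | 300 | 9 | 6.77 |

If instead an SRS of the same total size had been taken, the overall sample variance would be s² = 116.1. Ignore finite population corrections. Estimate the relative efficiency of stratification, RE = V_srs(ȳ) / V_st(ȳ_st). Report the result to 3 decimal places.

V̂(ȳ_st) = Σ W_h² s_h²/n_h, with W_h = N_h/N and N = 540:
  stratum A: (240/540)²·2.20²/33 = 0.0289712
  stratum B: (300/540)²·6.77²/9 = 1.57177
V_st = 1.60074
V_srs = s²/n = 116.1/42 = 2.76429
Relative efficiency = V_srs / V_st = 2.76429/1.60074 = 1.7269

RE ≈ 1.727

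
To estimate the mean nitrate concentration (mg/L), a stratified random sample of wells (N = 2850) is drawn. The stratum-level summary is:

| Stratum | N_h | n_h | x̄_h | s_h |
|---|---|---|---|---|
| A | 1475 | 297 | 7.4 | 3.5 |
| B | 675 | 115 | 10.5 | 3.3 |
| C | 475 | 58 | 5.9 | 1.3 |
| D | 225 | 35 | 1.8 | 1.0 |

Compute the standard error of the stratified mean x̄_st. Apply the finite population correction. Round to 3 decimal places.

V̂(x̄_st) = Σ W_h² (1 − n_h/N_h) s_h²/n_h, with W_h = N_h/N and N = 2850:
  stratum A: (1475/2850)²·(1 − 297/1475)·3.5²/297 = 0.00882322
  stratum B: (675/2850)²·(1 − 115/675)·3.3²/115 = 0.00440689
  stratum C: (475/2850)²·(1 − 58/475)·1.3²/58 = 0.000710557
  stratum D: (225/2850)²·(1 − 35/225)·1.0²/35 = 0.000150376
V̂(x̄_st) = 0.014091
SE(x̄_st) = √0.014091 = 0.118706

SE(x̄_st) ≈ 0.119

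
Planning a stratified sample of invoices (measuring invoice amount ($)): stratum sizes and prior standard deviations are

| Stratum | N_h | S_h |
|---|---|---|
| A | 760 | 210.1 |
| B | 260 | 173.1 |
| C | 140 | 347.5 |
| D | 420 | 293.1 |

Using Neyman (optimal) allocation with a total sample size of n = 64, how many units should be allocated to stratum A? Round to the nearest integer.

27

Neyman allocation: n_h = n · N_h S_h / Σ N_i S_i, with n = 64.
  stratum A: N_h·S_h = 760·210.1 = 159676.00
  stratum B: N_h·S_h = 260·173.1 = 45006.00
  stratum C: N_h·S_h = 140·347.5 = 48650.00
  stratum D: N_h·S_h = 420·293.1 = 123102.00
Σ N_h S_h = 376434.00
n for stratum A = 64·159676.00/376434.00 = 27.148 → 27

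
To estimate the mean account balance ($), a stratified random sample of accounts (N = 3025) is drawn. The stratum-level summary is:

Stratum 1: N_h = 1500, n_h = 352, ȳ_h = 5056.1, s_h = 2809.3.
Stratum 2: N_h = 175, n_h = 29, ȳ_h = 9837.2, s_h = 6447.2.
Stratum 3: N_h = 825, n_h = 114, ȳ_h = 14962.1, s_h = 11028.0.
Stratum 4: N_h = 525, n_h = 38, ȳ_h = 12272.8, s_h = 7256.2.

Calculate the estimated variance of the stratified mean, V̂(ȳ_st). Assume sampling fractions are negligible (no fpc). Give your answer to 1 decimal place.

V̂(ȳ_st) = Σ W_h² s_h²/n_h, with W_h = N_h/N and N = 3025:
  stratum 1: (1500/3025)²·2809.3²/352 = 5512.97
  stratum 2: (175/3025)²·6447.2²/29 = 4797
  stratum 3: (825/3025)²·11028.0²/114 = 79349.8
  stratum 4: (525/3025)²·7256.2²/38 = 41735.2
V̂(ȳ_st) = 131395

V̂(ȳ_st) ≈ 131395.0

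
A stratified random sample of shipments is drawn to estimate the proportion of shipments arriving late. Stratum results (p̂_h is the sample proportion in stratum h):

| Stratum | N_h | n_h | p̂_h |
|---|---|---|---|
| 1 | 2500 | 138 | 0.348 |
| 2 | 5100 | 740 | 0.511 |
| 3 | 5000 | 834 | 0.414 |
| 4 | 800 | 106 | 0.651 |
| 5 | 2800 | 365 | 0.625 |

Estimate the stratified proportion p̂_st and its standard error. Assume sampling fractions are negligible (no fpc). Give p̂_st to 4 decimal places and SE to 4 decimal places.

N = 16200; stratum weights W_h = N_h/N.
p̂_st = Σ W_h p̂_h = (2500·0.348 + 5100·0.511 + 5000·0.414 + 800·0.651 + 2800·0.625)/16200 = 0.48252
V̂(p̂_st) = Σ W_h² p̂_h(1−p̂_h)/(n_h−1):
  stratum 1: (2500/16200)²·0.348·0.652/137 = 3.94418e-05
  stratum 2: (5100/16200)²·0.511·0.489/739 = 3.35116e-05
  stratum 3: (5000/16200)²·0.414·0.586/833 = 2.77436e-05
  stratum 4: (800/16200)²·0.651·0.349/105 = 5.27676e-06
  stratum 5: (2800/16200)²·0.625·0.375/364 = 1.92352e-05
V̂(p̂_st) = 0.000125209; SE = √V̂ = 0.0111897

p̂_st ≈ 0.4825, SE ≈ 0.0112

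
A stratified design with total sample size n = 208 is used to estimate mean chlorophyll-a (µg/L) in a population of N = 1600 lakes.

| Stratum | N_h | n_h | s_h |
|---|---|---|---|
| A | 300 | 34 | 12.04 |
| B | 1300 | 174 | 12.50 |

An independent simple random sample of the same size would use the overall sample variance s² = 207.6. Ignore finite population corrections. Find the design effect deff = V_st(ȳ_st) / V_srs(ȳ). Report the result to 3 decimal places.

V̂(ȳ_st) = Σ W_h² s_h²/n_h, with W_h = N_h/N and N = 1600:
  stratum A: (300/1600)²·12.04²/34 = 0.149891
  stratum B: (1300/1600)²·12.50²/174 = 0.592813
V_st = 0.742704
V_srs = s²/n = 207.6/208 = 0.998077
deff = V_st / V_srs = 0.742704/0.998077 = 0.7441

deff ≈ 0.744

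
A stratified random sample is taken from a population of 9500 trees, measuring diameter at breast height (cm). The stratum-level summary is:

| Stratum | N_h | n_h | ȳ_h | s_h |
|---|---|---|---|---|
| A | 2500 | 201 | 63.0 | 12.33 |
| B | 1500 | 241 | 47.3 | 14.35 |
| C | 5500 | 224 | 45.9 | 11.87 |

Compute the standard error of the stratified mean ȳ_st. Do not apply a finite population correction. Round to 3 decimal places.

SE(ȳ_st) ≈ 0.533

V̂(ȳ_st) = Σ W_h² s_h²/n_h, with W_h = N_h/N and N = 9500:
  stratum A: (2500/9500)²·12.33²/201 = 0.0523797
  stratum B: (1500/9500)²·14.35²/241 = 0.0213021
  stratum C: (5500/9500)²·11.87²/224 = 0.21083
V̂(ȳ_st) = 0.284511
SE(ȳ_st) = √0.284511 = 0.533396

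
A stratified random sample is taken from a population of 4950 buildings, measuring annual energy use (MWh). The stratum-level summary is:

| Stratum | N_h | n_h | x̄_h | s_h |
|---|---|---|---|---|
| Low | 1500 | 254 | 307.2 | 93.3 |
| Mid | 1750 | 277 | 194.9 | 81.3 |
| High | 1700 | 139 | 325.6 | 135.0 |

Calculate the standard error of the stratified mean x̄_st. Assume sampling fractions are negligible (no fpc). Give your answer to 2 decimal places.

V̂(x̄_st) = Σ W_h² s_h²/n_h, with W_h = N_h/N and N = 4950:
  stratum Low: (1500/4950)²·93.3²/254 = 3.14704
  stratum Mid: (1750/4950)²·81.3²/277 = 2.98241
  stratum High: (1700/4950)²·135.0²/139 = 15.4647
V̂(x̄_st) = 21.5941
SE(x̄_st) = √21.5941 = 4.64694

SE(x̄_st) ≈ 4.65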